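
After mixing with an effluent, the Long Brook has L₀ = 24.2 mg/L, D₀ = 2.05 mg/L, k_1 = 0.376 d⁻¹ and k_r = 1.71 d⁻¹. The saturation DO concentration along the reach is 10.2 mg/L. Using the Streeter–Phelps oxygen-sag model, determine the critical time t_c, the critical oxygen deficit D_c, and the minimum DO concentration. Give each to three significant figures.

With k_r/k_1 = 4.548 and 1 − D₀(k_r−k_1)/(k_1 L₀) = 0.6995,
t_c = ln(4.548 × 0.6995) / (1.71 − 0.376) = ln(3.181) / 1.334 = 1.157/1.334 = 0.8675 d.
L(t_c) = L₀ e^(−k_1 t_c) = 24.2 × 0.7217 = 17.46 mg/L, and at the critical point k_r D_c = k_1 L, so D_c = (0.376/1.71) × 17.46 = 3.840 mg/L.
Minimum DO = C_s − D_c = 10.2 − 3.840 = 6.360 mg/L.

t_c ≈ 0.867 d; D_c ≈ 3.84 mg/L; min DO ≈ 6.36 mg/L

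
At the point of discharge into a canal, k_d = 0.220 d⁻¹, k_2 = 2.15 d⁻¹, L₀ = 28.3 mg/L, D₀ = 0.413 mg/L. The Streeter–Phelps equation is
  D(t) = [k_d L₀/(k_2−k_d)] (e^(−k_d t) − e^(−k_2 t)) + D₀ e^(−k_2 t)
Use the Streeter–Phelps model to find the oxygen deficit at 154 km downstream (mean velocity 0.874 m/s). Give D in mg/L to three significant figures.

D ≈ 2.02 mg/L

Travel time t = x/v = 154 km / (0.874 m/s) = 154000 m / 0.874 m/s = 176200 s = 2.039 d.
k_d L₀/(k_2−k_d) = 0.220×28.3/(2.15−0.220) = 6.226/1.930 = 3.226 mg/L.
e^(−k_d t) = e^(−0.220×2.039) = 0.6385; e^(−k_2 t) = e^(−2.15×2.039) = 0.01247.
D = 3.226 × (0.6385 − 0.01247) + 0.413 × 0.01247 = 2.019 + 0.005149 = 2.025 mg/L.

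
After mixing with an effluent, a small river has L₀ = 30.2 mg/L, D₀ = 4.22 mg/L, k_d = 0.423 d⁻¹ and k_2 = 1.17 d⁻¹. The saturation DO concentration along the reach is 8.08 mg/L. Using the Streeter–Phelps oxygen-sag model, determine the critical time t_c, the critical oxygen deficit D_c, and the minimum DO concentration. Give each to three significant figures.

At the critical point dD/dt = 0, so k_d L₀ e^(−k_d t) = k_2 D. Substituting D(t) from the Streeter–Phelps equation and solving for t gives
t_c = ln[(k_2/k_d)(1 − D₀(k_2−k_d)/(k_d L₀))] / (k_2−k_d).
Here k_2−k_d = 0.7470 d⁻¹ and 1 − D₀(k_2−k_d)/(k_d L₀) = 1 − 4.22×0.7470/(0.423×30.2) = 0.7532, so
t_c = ln(2.766 × 0.7532) / 0.7470 = 0.7340 / 0.7470 = 0.9826 d.
D_c = (k_d/k_2) L₀ e^(−k_d t_c) = (0.423/1.17) × 30.2 × e^(−0.423×0.9826) = 0.3615 × 30.2 × 0.6599 = 7.205 mg/L.
Minimum DO = C_s − D_c = 8.08 − 7.205 = 0.8747 mg/L.

t_c ≈ 0.983 d; D_c ≈ 7.21 mg/L; min DO ≈ 0.875 mg/L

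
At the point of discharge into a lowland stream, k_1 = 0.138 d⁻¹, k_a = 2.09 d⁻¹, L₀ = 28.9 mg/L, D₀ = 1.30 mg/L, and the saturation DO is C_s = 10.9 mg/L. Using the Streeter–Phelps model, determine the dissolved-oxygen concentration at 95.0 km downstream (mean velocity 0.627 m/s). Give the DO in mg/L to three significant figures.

DO ≈ 9.32 mg/L

Travel time t = x/v = 95.0 km / (0.627 m/s) = 95000 m / 0.627 m/s = 151500 s = 1.754 d.
k_1 L₀/(k_a−k_1) = 0.138×28.9/(2.09−0.138) = 3.988/1.952 = 2.043 mg/L.
e^(−k_1 t) = e^(−0.138×1.754) = 0.7851; e^(−k_a t) = e^(−2.09×1.754) = 0.02560.
D = 2.043 × (0.7851 − 0.02560) + 1.30 × 0.02560 = 1.552 + 0.03328 = 1.585 mg/L.
DO = C_s − D = 10.9 − 1.585 = 9.315 mg/L.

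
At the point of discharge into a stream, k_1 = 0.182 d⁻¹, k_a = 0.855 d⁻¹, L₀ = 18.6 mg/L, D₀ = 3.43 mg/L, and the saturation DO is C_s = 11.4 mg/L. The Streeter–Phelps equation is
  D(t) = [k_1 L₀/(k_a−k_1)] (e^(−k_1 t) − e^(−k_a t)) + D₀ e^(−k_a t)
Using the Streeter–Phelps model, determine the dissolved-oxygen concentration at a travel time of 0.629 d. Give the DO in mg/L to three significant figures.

k_1 L₀/(k_a−k_1) = 0.182×18.6/(0.855−0.182) = 3.385/0.6730 = 5.030 mg/L.
e^(−k_1 t) = e^(−0.182×0.6290) = 0.8918; e^(−k_a t) = e^(−0.855×0.6290) = 0.5840.
D = 5.030 × (0.8918 − 0.5840) + 3.43 × 0.5840 = 1.548 + 2.003 = 3.551 mg/L.
DO = C_s − D = 11.4 − 3.551 = 7.849 mg/L.

DO ≈ 7.85 mg/L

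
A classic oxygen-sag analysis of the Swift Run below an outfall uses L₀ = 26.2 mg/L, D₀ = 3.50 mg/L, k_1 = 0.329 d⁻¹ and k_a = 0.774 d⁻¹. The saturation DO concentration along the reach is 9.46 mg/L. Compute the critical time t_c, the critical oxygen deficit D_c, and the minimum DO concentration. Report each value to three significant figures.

With k_a/k_1 = 2.353 and 1 − D₀(k_a−k_1)/(k_1 L₀) = 0.8193,
t_c = ln(2.353 × 0.8193) / (0.774 − 0.329) = ln(1.927) / 0.4450 = 0.6562/0.4450 = 1.475 d.
D_c = (k_1/k_a) L₀ e^(−k_1 t_c) = (0.329/0.774) × 26.2 × e^(−0.329×1.475) = 0.4251 × 26.2 × 0.6156 = 6.856 mg/L.
Minimum DO = C_s − D_c = 9.46 − 6.856 = 2.604 mg/L.

t_c ≈ 1.47 d; D_c ≈ 6.86 mg/L; min DO ≈ 2.60 mg/L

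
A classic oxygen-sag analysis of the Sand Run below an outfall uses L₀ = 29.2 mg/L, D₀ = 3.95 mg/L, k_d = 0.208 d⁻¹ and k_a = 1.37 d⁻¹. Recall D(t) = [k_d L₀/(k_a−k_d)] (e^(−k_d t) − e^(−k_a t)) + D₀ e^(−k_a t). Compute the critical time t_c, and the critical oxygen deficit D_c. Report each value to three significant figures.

t_c ≈ 0.409 d; D_c ≈ 4.07 mg/L

With k_a/k_d = 6.587 and 1 − D₀(k_a−k_d)/(k_d L₀) = 0.2443,
t_c = ln(6.587 × 0.2443) / (1.37 − 0.208) = ln(1.609) / 1.162 = 0.4756/1.162 = 0.4093 d.
L(t_c) = L₀ e^(−k_d t_c) = 29.2 × 0.9184 = 26.82 mg/L, and at the critical point k_a D_c = k_d L, so D_c = (0.208/1.37) × 26.82 = 4.071 mg/L.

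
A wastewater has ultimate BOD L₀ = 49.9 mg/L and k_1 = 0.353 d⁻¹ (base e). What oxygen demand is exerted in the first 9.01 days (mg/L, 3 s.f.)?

y ≈ 47.8 mg/L

y_t = L₀(1 − e^(−k_1 t)) = 49.9 × (1 − e^(−0.353×9.01))
= 49.9 × (1 − 0.04156) = 49.9 × 0.9584 = 47.83 mg/L.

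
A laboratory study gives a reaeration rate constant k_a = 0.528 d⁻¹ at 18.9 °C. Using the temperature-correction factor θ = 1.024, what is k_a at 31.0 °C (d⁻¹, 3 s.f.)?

k_a ≈ 0.703 d⁻¹

k_a(T₂) = k_a(T₁) · θ^(T₂−T₁) = 0.528 × 1.024^(31.0−18.9)
= 0.528 × 1.024^12.1 = 0.528 × 1.332 = 0.7035 d⁻¹.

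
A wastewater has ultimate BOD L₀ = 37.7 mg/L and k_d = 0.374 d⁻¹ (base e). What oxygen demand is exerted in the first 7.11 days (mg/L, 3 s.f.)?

y ≈ 35.1 mg/L

y_t = L₀(1 − e^(−k_d t)) = 37.7 × (1 − e^(−0.374×7.11))
= 37.7 × (1 − 0.07001) = 37.7 × 0.9300 = 35.06 mg/L.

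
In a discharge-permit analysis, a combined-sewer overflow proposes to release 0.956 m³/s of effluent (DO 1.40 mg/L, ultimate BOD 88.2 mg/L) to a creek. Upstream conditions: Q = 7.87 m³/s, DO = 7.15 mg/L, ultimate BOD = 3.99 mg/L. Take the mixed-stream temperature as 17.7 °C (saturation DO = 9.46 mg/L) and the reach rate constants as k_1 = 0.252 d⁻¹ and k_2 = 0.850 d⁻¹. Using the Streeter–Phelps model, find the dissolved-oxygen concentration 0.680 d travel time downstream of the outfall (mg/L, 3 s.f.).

DO ≈ 6.26 mg/L

Mixed DO = (7.87×7.15 + 0.956×1.40)/(7.87+0.956) = 57.61/8.826 = 6.527 mg/L.
Mixed L₀ = (7.87×3.99 + 0.956×88.2)/(8.826) = 115.7/8.826 = 13.11 mg/L.
Initial deficit D₀ = C_s − DO₀ = 9.46 − 6.527 = 2.933 mg/L.
D(0.680) = [0.252×13.11/(0.850−0.252)](e^(−0.252×0.680) − e^(−0.850×0.680)) + 2.933 e^(−0.850×0.680)
= 5.525 × (0.8425 − 0.5610) + 2.933 × 0.5610 = 3.201 mg/L.
DO = 9.46 − 3.201 = 6.259 mg/L.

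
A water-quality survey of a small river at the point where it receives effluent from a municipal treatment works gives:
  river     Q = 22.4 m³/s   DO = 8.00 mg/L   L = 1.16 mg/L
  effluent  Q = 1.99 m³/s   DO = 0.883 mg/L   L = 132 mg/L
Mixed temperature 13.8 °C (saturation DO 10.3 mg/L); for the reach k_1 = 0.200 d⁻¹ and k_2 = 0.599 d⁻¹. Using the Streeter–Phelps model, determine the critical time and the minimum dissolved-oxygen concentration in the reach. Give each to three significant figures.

t_c ≈ 1.08 d; minimum DO ≈ 7.12 mg/L

Mixed DO = (22.4×8.00 + 1.99×0.883)/(22.4+1.99) = 181.0/24.39 = 7.419 mg/L.
Mixed L₀ = (22.4×1.16 + 1.99×132)/(24.39) = 288.7/24.39 = 11.84 mg/L.
Initial deficit D₀ = C_s − DO₀ = 10.3 − 7.419 = 2.881 mg/L.
t_c = (1/0.3990) ln[(0.599/0.200)(1 − 2.881×0.3990/(0.200×11.84))] = 2.506 × ln(1.541) = 1.083 d.
D_c = (0.200/0.599) × 11.84 × e^(−0.200×1.083) = 0.3339 × 11.84 × 0.8052 = 3.182 mg/L.
Minimum DO = 10.3 − 3.182 = 7.118 mg/L.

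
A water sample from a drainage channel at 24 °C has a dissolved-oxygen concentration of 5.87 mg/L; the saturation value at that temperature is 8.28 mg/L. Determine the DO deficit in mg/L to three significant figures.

D = C_s − C = 8.28 − 5.87 = 2.41 mg/L.

D ≈ 2.41 mg/L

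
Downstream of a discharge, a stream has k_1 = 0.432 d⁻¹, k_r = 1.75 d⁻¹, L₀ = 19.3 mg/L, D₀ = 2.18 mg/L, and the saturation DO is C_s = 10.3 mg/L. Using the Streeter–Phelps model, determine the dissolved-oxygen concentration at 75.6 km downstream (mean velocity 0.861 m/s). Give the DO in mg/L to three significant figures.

DO ≈ 6.92 mg/L

Travel time t = x/v = 75.6 km / (0.861 m/s) = 75600 m / 0.861 m/s = 87800 s = 1.016 d.
k_1 L₀/(k_r−k_1) = 0.432×19.3/(1.75−0.432) = 8.338/1.318 = 6.326 mg/L.
e^(−k_1 t) = e^(−0.432×1.016) = 0.6447; e^(−k_r t) = e^(−1.75×1.016) = 0.1689.
D = 6.326 × (0.6447 − 0.1689) + 2.18 × 0.1689 = 3.010 + 0.3682 = 3.378 mg/L.
DO = C_s − D = 10.3 − 3.378 = 6.922 mg/L.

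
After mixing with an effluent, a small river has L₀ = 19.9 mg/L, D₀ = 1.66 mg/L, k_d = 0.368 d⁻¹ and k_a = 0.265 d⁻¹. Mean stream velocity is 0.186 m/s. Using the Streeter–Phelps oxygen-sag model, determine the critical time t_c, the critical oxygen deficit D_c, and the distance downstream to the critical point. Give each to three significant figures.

t_c ≈ 2.96 d; D_c ≈ 9.28 mg/L; x_c ≈ 47.6 km

With k_a/k_d = 0.7201 and 1 − D₀(k_a−k_d)/(k_d L₀) = 1.023,
t_c = ln(0.7201 × 1.023) / (0.265 − 0.368) = ln(0.7369) / -0.1030 = -0.3053/-0.1030 = 2.964 d.
L(t_c) = L₀ e^(−k_d t_c) = 19.9 × 0.3360 = 6.686 mg/L, and at the critical point k_a D_c = k_d L, so D_c = (0.368/0.265) × 6.686 = 9.285 mg/L.
x_c = v t_c = 0.186 m/s × 2.964 d × 86400 s/d = 47630 m ≈ 47.6 km.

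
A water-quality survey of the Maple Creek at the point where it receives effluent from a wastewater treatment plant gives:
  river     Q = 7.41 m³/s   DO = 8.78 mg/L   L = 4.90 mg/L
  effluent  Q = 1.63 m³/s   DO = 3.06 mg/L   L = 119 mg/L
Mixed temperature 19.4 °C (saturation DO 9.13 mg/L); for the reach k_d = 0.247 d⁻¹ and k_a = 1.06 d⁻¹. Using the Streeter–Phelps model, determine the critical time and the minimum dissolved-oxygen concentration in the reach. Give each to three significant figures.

t_c ≈ 1.55 d; minimum DO ≈ 5.08 mg/L

Mixed DO = (7.41×8.78 + 1.63×3.06)/(7.41+1.63) = 70.05/9.040 = 7.749 mg/L.
Mixed L₀ = (7.41×4.90 + 1.63×119)/(9.040) = 230.3/9.040 = 25.47 mg/L.
Initial deficit D₀ = C_s − DO₀ = 9.13 − 7.749 = 1.381 mg/L.
t_c = (1/0.8130) ln[(1.06/0.247)(1 − 1.381×0.8130/(0.247×25.47))] = 1.230 × ln(3.526) = 1.550 d.
D_c = (0.247/1.06) × 25.47 × e^(−0.247×1.550) = 0.2330 × 25.47 × 0.6819 = 4.048 mg/L.
Minimum DO = 9.13 − 4.048 = 5.082 mg/L.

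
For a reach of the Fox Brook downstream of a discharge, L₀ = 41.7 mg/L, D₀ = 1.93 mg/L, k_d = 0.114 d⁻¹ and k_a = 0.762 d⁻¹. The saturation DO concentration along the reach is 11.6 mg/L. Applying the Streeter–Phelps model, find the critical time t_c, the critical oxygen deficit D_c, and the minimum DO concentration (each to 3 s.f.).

t_c = [1/(k_a−k_d)] ln[(k_a/k_d)(1 − D₀(k_a−k_d)/(k_d L₀))]
= [1/(0.762−0.114)] ln[(0.762/0.114)(1 − 1.93×0.6480/(0.114×41.7))]
= (1/0.6480) ln[6.684 × 0.7369] = 1.543 × ln(4.926) = 1.543 × 1.594 = 2.461 d.
D_c = (k_d/k_a) L₀ e^(−k_d t_c) = (0.114/0.762) × 41.7 × e^(−0.114×2.461) = 0.1496 × 41.7 × 0.7554 = 4.713 mg/L.
Minimum DO = C_s − D_c = 11.6 − 4.713 = 6.887 mg/L.

t_c ≈ 2.46 d; D_c ≈ 4.71 mg/L; min DO ≈ 6.89 mg/L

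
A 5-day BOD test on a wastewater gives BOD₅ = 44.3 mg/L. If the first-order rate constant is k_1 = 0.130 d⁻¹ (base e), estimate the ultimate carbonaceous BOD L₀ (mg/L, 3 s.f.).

BOD₅ = L₀(1 − e^(−5k_1)) ⇒ L₀ = BOD₅ / (1 − e^(−5×0.130))
= 44.3 / (1 − 0.5220) = 44.3 / 0.4780 = 92.69 mg/L.

L₀ ≈ 92.7 mg/L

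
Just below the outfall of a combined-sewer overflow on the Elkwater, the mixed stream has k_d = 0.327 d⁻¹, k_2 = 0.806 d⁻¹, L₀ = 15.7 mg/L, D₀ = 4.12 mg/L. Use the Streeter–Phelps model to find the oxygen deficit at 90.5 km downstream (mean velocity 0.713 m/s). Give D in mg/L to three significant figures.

Travel time t = x/v = 90.5 km / (0.713 m/s) = 90500 m / 0.713 m/s = 126900 s = 1.469 d.
k_d L₀/(k_2−k_d) = 0.327×15.7/(0.806−0.327) = 5.134/0.4790 = 10.72 mg/L.
e^(−k_d t) = e^(−0.327×1.469) = 0.6185; e^(−k_2 t) = e^(−0.806×1.469) = 0.3060.
D = 10.72 × (0.6185 − 0.3060) + 4.12 × 0.3060 = 3.350 + 1.261 = 4.610 mg/L.

D ≈ 4.61 mg/L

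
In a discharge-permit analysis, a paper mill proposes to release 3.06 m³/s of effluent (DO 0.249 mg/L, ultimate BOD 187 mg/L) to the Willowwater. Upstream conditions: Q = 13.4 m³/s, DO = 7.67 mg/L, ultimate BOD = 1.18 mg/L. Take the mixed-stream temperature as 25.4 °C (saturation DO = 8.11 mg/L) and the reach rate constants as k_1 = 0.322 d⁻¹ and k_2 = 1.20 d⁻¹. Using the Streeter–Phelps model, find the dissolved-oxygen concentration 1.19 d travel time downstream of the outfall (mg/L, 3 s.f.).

Mixed DO = (13.4×7.67 + 3.06×0.249)/(13.4+3.06) = 103.5/16.46 = 6.290 mg/L.
Mixed L₀ = (13.4×1.18 + 3.06×187)/(16.46) = 588.0/16.46 = 35.72 mg/L.
Initial deficit D₀ = C_s − DO₀ = 8.11 − 6.290 = 1.820 mg/L.
D(1.19) = [0.322×35.72/(1.20−0.322)](e^(−0.322×1.19) − e^(−1.20×1.19)) + 1.820 e^(−1.20×1.19)
= 13.10 × (0.6817 − 0.2398) + 1.820 × 0.2398 = 6.226 mg/L.
DO = 8.11 − 6.226 = 1.884 mg/L.

DO ≈ 1.88 mg/L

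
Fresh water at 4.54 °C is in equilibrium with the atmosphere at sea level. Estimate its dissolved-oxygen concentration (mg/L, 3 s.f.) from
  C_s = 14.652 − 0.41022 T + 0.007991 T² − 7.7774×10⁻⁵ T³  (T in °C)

C_s ≈ 12.9 mg/L

C_s = 14.652 − 0.41022×4.54 + 0.007991×4.54² − 7.7774×10⁻⁵×4.54³ = 12.95 mg/L.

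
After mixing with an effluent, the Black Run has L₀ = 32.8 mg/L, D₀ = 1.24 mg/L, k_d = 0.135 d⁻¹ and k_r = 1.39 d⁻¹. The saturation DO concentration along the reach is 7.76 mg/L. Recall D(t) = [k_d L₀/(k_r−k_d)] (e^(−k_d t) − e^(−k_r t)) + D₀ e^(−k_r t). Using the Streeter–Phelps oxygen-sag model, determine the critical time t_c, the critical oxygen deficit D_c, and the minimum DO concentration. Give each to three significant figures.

With k_r/k_d = 10.30 and 1 − D₀(k_r−k_d)/(k_d L₀) = 0.6486,
t_c = ln(10.30 × 0.6486) / (1.39 − 0.135) = ln(6.678) / 1.255 = 1.899/1.255 = 1.513 d.
D_c = (k_d/k_r) L₀ e^(−k_d t_c) = (0.135/1.39) × 32.8 × e^(−0.135×1.513) = 0.09712 × 32.8 × 0.8153 = 2.597 mg/L.
Minimum DO = C_s − D_c = 7.76 − 2.597 = 5.163 mg/L.

t_c ≈ 1.51 d; D_c ≈ 2.60 mg/L; min DO ≈ 5.16 mg/L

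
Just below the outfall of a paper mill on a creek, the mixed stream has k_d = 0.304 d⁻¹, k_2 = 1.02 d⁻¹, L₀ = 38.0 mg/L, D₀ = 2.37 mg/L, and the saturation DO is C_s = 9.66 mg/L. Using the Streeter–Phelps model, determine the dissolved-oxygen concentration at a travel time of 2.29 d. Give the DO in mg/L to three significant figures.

k_d L₀/(k_2−k_d) = 0.304×38.0/(1.02−0.304) = 11.55/0.7160 = 16.13 mg/L.
e^(−k_d t) = e^(−0.304×2.290) = 0.4985; e^(−k_2 t) = e^(−1.02×2.290) = 0.09673.
D = 16.13 × (0.4985 − 0.09673) + 2.37 × 0.09673 = 6.482 + 0.2293 = 6.711 mg/L.
DO = C_s − D = 9.66 − 6.711 = 2.949 mg/L.

DO ≈ 2.95 mg/L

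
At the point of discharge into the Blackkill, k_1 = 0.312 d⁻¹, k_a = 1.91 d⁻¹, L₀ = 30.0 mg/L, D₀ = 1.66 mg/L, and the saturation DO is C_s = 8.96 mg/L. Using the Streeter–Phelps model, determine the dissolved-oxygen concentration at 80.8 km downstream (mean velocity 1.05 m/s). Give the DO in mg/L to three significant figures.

Travel time t = x/v = 80.8 km / (1.05 m/s) = 80800 m / 1.05 m/s = 76950 s = 0.8907 d.
k_1 L₀/(k_a−k_1) = 0.312×30.0/(1.91−0.312) = 9.360/1.598 = 5.857 mg/L.
e^(−k_1 t) = e^(−0.312×0.8907) = 0.7574; e^(−k_a t) = e^(−1.91×0.8907) = 0.1825.
D = 5.857 × (0.7574 − 0.1825) + 1.66 × 0.1825 = 3.367 + 0.3029 = 3.670 mg/L.
DO = C_s − D = 8.96 − 3.670 = 5.290 mg/L.

DO ≈ 5.29 mg/L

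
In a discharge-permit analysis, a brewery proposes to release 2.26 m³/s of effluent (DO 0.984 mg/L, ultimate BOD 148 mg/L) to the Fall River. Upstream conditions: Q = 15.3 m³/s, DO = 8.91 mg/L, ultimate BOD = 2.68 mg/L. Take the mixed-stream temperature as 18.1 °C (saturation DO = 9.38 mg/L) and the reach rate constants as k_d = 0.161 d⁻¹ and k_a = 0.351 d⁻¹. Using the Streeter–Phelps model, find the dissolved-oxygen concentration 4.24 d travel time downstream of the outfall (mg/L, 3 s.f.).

DO ≈ 3.98 mg/L

Mixed DO = (15.3×8.91 + 2.26×0.984)/(15.3+2.26) = 138.5/17.56 = 7.890 mg/L.
Mixed L₀ = (15.3×2.68 + 2.26×148)/(17.56) = 375.5/17.56 = 21.38 mg/L.
Initial deficit D₀ = C_s − DO₀ = 9.38 − 7.890 = 1.490 mg/L.
D(4.24) = [0.161×21.38/(0.351−0.161)](e^(−0.161×4.24) − e^(−0.351×4.24)) + 1.490 e^(−0.351×4.24)
= 18.12 × (0.5053 − 0.2258) + 1.490 × 0.2258 = 5.401 mg/L.
DO = 9.38 − 5.401 = 3.979 mg/L.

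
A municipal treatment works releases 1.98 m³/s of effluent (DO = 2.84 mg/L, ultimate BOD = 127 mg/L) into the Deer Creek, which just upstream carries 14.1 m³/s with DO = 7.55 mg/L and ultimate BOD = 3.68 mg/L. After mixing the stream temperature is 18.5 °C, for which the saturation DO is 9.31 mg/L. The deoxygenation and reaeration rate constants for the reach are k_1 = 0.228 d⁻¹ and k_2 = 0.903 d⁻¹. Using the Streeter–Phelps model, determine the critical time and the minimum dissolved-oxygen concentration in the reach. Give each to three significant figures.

Mixed DO = (14.1×7.55 + 1.98×2.84)/(14.1+1.98) = 112.1/16.08 = 6.970 mg/L.
Mixed L₀ = (14.1×3.68 + 1.98×127)/(16.08) = 303.3/16.08 = 18.86 mg/L.
Initial deficit D₀ = C_s − DO₀ = 9.31 − 6.970 = 2.340 mg/L.
t_c = (1/0.6750) ln[(0.903/0.228)(1 − 2.340×0.6750/(0.228×18.86))] = 1.481 × ln(2.506) = 1.361 d.
D_c = (0.228/0.903) × 18.86 × e^(−0.228×1.361) = 0.2525 × 18.86 × 0.7332 = 3.492 mg/L.
Minimum DO = 9.31 − 3.492 = 5.818 mg/L.

t_c ≈ 1.36 d; minimum DO ≈ 5.82 mg/L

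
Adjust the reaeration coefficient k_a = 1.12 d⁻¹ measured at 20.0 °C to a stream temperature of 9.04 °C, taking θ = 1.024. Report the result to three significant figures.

k_a(T₂) = k_a(T₁) · θ^(T₂−T₁) = 1.12 × 1.024^(9.04−20.0)
= 1.12 × 1.024^-11.0 = 1.12 × 0.7711 = 0.8636 d⁻¹.

k_a ≈ 0.864 d⁻¹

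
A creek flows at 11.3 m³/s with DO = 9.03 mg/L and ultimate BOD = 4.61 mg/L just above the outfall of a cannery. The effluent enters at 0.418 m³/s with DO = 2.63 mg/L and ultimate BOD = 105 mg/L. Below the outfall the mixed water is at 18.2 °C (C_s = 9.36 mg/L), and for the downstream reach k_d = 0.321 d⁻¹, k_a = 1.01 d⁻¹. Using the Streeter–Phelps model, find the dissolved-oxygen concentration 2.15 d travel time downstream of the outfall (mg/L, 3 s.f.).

DO ≈ 7.82 mg/L

Mixed DO = (11.3×9.03 + 0.418×2.63)/(11.3+0.418) = 103.1/11.72 = 8.802 mg/L.
Mixed L₀ = (11.3×4.61 + 0.418×105)/(11.72) = 95.98/11.72 = 8.191 mg/L.
Initial deficit D₀ = C_s − DO₀ = 9.36 − 8.802 = 0.5583 mg/L.
D(2.15) = [0.321×8.191/(1.01−0.321)](e^(−0.321×2.15) − e^(−1.01×2.15)) + 0.5583 e^(−1.01×2.15)
= 3.816 × (0.5015 − 0.1140) + 0.5583 × 0.1140 = 1.542 mg/L.
DO = 9.36 − 1.542 = 7.818 mg/L.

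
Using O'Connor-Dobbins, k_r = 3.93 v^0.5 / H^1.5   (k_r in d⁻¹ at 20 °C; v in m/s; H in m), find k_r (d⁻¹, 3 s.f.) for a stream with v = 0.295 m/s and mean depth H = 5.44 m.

k_r = 3.93 × 0.295^0.5 / 5.44^1.5 = 3.93 × 0.5431 / 12.69 = 0.1682 d⁻¹.

k_r ≈ 0.168 d⁻¹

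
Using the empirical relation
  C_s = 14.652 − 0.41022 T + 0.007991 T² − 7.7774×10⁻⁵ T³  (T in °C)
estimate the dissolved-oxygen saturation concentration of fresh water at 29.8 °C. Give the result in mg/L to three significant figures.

C_s ≈ 7.47 mg/L

C_s = 14.652 − 0.41022×29.8 + 0.007991×29.8² − 7.7774×10⁻⁵×29.8³ = 7.466 mg/L.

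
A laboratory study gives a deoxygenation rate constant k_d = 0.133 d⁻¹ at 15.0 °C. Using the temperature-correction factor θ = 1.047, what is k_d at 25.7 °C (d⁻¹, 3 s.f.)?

k_d(T₂) = k_d(T₁) · θ^(T₂−T₁) = 0.133 × 1.047^(25.7−15.0)
= 0.133 × 1.047^10.7 = 0.133 × 1.635 = 0.2174 d⁻¹.

k_d ≈ 0.217 d⁻¹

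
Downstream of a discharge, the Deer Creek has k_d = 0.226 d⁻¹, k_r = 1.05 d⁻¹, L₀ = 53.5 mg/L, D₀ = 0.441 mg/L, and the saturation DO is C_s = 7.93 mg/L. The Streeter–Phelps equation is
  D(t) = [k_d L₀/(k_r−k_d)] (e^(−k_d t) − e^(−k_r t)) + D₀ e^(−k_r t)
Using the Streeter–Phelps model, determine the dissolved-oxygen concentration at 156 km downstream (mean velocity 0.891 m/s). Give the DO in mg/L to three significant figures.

Travel time t = x/v = 156 km / (0.891 m/s) = 156000 m / 0.891 m/s = 175100 s = 2.026 d.
k_d L₀/(k_r−k_d) = 0.226×53.5/(1.05−0.226) = 12.09/0.8240 = 14.67 mg/L.
e^(−k_d t) = e^(−0.226×2.026) = 0.6326; e^(−k_r t) = e^(−1.05×2.026) = 0.1191.
D = 14.67 × (0.6326 − 0.1191) + 0.441 × 0.1191 = 7.534 + 0.05252 = 7.587 mg/L.
DO = C_s − D = 7.93 − 7.587 = 0.3432 mg/L.

DO ≈ 0.343 mg/L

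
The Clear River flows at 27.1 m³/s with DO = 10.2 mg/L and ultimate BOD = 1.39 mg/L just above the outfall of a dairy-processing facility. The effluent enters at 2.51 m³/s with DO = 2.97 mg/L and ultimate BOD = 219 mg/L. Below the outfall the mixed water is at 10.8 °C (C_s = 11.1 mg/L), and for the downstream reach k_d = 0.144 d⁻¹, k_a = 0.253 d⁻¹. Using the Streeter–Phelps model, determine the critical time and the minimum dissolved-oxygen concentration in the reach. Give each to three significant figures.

t_c ≈ 4.62 d; minimum DO ≈ 5.30 mg/L

Mixed DO = (27.1×10.2 + 2.51×2.97)/(27.1+2.51) = 283.9/29.61 = 9.587 mg/L.
Mixed L₀ = (27.1×1.39 + 2.51×219)/(29.61) = 587.4/29.61 = 19.84 mg/L.
Initial deficit D₀ = C_s − DO₀ = 11.1 − 9.587 = 1.513 mg/L.
t_c = (1/0.1090) ln[(0.253/0.144)(1 − 1.513×0.1090/(0.144×19.84))] = 9.174 × ln(1.656) = 4.625 d.
D_c = (0.144/0.253) × 19.84 × e^(−0.144×4.625) = 0.5692 × 19.84 × 0.5138 = 5.801 mg/L.
Minimum DO = 11.1 − 5.801 = 5.299 mg/L.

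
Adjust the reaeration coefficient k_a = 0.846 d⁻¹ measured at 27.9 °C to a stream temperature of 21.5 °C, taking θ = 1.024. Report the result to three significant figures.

k_a ≈ 0.727 d⁻¹

k_a(T₂) = k_a(T₁) · θ^(T₂−T₁) = 0.846 × 1.024^(21.5−27.9)
= 0.846 × 1.024^-6.40 = 0.846 × 0.8592 = 0.7269 d⁻¹.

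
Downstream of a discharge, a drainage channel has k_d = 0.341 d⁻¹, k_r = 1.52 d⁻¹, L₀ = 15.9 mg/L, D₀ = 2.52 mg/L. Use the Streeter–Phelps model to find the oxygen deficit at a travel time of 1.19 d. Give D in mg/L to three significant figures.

k_d L₀/(k_r−k_d) = 0.341×15.9/(1.52−0.341) = 5.422/1.179 = 4.599 mg/L.
e^(−k_d t) = e^(−0.341×1.190) = 0.6665; e^(−k_r t) = e^(−1.52×1.190) = 0.1639.
D = 4.599 × (0.6665 − 0.1639) + 2.52 × 0.1639 = 2.311 + 0.4129 = 2.724 mg/L.

D ≈ 2.72 mg/L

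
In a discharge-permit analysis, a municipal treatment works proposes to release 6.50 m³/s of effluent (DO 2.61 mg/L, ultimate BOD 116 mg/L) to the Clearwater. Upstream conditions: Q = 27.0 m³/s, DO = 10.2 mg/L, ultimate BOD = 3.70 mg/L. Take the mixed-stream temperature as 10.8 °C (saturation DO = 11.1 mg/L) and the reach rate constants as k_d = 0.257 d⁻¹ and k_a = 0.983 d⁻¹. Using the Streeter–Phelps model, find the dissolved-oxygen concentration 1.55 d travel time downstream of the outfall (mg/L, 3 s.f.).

Mixed DO = (27.0×10.2 + 6.50×2.61)/(27.0+6.50) = 292.4/33.50 = 8.727 mg/L.
Mixed L₀ = (27.0×3.70 + 6.50×116)/(33.50) = 853.9/33.50 = 25.49 mg/L.
Initial deficit D₀ = C_s − DO₀ = 11.1 − 8.727 = 2.373 mg/L.
D(1.55) = [0.257×25.49/(0.983−0.257)](e^(−0.257×1.55) − e^(−0.983×1.55)) + 2.373 e^(−0.983×1.55)
= 9.023 × (0.6714 − 0.2179) + 2.373 × 0.2179 = 4.609 mg/L.
DO = 11.1 − 4.609 = 6.491 mg/L.

DO ≈ 6.49 mg/L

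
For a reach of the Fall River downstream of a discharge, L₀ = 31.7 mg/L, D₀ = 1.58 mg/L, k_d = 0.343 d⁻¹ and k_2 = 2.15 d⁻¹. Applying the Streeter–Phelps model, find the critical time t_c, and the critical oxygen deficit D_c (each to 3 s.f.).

t_c = [1/(k_2−k_d)] ln[(k_2/k_d)(1 − D₀(k_2−k_d)/(k_d L₀))]
= [1/(2.15−0.343)] ln[(2.15/0.343)(1 − 1.58×1.807/(0.343×31.7))]
= (1/1.807) ln[6.268 × 0.7374] = 0.5534 × ln(4.622) = 0.5534 × 1.531 = 0.8472 d.
D_c = (k_d/k_2) L₀ e^(−k_d t_c) = (0.343/2.15) × 31.7 × e^(−0.343×0.8472) = 0.1595 × 31.7 × 0.7478 = 3.782 mg/L.

t_c ≈ 0.847 d; D_c ≈ 3.78 mg/L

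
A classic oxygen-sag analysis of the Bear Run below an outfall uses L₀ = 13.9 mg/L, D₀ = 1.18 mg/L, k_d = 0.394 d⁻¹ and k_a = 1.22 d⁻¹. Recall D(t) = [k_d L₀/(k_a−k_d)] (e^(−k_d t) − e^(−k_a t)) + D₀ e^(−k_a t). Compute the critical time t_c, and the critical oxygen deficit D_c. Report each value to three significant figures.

With k_a/k_d = 3.096 and 1 − D₀(k_a−k_d)/(k_d L₀) = 0.8220,
t_c = ln(3.096 × 0.8220) / (1.22 − 0.394) = ln(2.545) / 0.8260 = 0.9343/0.8260 = 1.131 d.
D_c = (k_d/k_a) L₀ e^(−k_d t_c) = (0.394/1.22) × 13.9 × e^(−0.394×1.131) = 0.3230 × 13.9 × 0.6404 = 2.875 mg/L.

t_c ≈ 1.13 d; D_c ≈ 2.87 mg/L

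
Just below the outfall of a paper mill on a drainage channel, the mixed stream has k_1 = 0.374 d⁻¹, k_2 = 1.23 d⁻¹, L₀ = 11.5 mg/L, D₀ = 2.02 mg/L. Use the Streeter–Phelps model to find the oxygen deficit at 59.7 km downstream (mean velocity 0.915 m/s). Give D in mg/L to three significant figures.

Travel time t = x/v = 59.7 km / (0.915 m/s) = 59700 m / 0.915 m/s = 65250 s = 0.7552 d.
k_1 L₀/(k_2−k_1) = 0.374×11.5/(1.23−0.374) = 4.301/0.8560 = 5.025 mg/L.
e^(−k_1 t) = e^(−0.374×0.7552) = 0.7539; e^(−k_2 t) = e^(−1.23×0.7552) = 0.3950.
D = 5.025 × (0.7539 − 0.3950) + 2.02 × 0.3950 = 1.804 + 0.7979 = 2.601 mg/L.

D ≈ 2.60 mg/L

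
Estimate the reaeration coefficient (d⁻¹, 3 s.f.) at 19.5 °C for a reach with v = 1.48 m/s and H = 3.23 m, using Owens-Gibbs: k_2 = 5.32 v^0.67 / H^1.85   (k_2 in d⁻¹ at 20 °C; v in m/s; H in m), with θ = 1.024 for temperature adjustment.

k_2(20) = 5.32 × 1.48^0.67 / 3.23^1.85 = 5.32 × 1.300 / 8.750 = 0.7906 d⁻¹.
k_2(19.5) = 0.7906 × 1.024^(19.5−20) = 0.7906 × 0.9882 = 0.7813 d⁻¹.

k_2 ≈ 0.781 d⁻¹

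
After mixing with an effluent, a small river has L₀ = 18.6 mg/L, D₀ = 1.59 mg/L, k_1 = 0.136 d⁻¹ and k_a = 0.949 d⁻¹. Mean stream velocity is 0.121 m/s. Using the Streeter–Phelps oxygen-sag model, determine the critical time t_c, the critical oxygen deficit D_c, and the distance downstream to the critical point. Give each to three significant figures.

t_c ≈ 1.51 d; D_c ≈ 2.17 mg/L; x_c ≈ 15.8 km

At the critical point dD/dt = 0, so k_1 L₀ e^(−k_1 t) = k_a D. Substituting D(t) from the Streeter–Phelps equation and solving for t gives
t_c = ln[(k_a/k_1)(1 − D₀(k_a−k_1)/(k_1 L₀))] / (k_a−k_1).
Here k_a−k_1 = 0.8130 d⁻¹ and 1 − D₀(k_a−k_1)/(k_1 L₀) = 1 − 1.59×0.8130/(0.136×18.6) = 0.4890, so
t_c = ln(6.978 × 0.4890) / 0.8130 = 1.227 / 0.8130 = 1.510 d.
L(t_c) = L₀ e^(−k_1 t_c) = 18.6 × 0.8144 = 15.15 mg/L, and at the critical point k_a D_c = k_1 L, so D_c = (0.136/0.949) × 15.15 = 2.171 mg/L.
x_c = v t_c = 0.121 m/s × 1.510 d × 86400 s/d = 15780 m ≈ 15.8 km.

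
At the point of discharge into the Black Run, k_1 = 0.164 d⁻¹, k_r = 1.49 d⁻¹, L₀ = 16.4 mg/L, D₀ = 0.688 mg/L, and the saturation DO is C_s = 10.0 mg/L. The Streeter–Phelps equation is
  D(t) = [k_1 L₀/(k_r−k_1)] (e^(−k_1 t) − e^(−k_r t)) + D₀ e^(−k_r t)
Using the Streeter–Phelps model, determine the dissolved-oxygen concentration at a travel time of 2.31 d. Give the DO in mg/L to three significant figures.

k_1 L₀/(k_r−k_1) = 0.164×16.4/(1.49−0.164) = 2.690/1.326 = 2.028 mg/L.
e^(−k_1 t) = e^(−0.164×2.310) = 0.6847; e^(−k_r t) = e^(−1.49×2.310) = 0.03200.
D = 2.028 × (0.6847 − 0.03200) + 0.688 × 0.03200 = 1.324 + 0.02202 = 1.346 mg/L.
DO = C_s − D = 10.0 − 1.346 = 8.654 mg/L.

DO ≈ 8.65 mg/L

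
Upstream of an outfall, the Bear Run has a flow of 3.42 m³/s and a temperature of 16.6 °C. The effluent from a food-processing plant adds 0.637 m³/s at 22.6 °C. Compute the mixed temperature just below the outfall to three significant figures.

Flow-weighted mixing: C = (Q_r C_r + Q_w C_w)/(Q_r + Q_w)
= (3.42×16.6 + 0.637×22.6)/(3.42 + 0.637) = 71.17/4.057 = 17.54 °C.

17.5 °C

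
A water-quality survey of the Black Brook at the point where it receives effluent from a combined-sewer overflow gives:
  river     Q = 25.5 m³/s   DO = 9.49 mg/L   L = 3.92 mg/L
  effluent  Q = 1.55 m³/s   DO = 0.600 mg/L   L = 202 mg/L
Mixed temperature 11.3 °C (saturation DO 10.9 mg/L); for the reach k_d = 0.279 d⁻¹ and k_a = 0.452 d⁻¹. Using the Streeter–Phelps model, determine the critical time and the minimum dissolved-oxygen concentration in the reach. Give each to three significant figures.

t_c ≈ 2.32 d; minimum DO ≈ 5.97 mg/L

Mixed DO = (25.5×9.49 + 1.55×0.600)/(25.5+1.55) = 242.9/27.05 = 8.981 mg/L.
Mixed L₀ = (25.5×3.92 + 1.55×202)/(27.05) = 413.1/27.05 = 15.27 mg/L.
Initial deficit D₀ = C_s − DO₀ = 10.9 − 8.981 = 1.919 mg/L.
t_c = (1/0.1730) ln[(0.452/0.279)(1 − 1.919×0.1730/(0.279×15.27))] = 5.780 × ln(1.494) = 2.320 d.
D_c = (0.279/0.452) × 15.27 × e^(−0.279×2.320) = 0.6173 × 15.27 × 0.5235 = 4.934 mg/L.
Minimum DO = 10.9 − 4.934 = 5.966 mg/L.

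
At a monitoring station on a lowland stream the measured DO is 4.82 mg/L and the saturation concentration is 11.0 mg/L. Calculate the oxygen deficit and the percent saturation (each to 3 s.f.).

D ≈ 6.18 mg/L; 43.8 % saturation

D = C_s − C = 11.0 − 4.82 = 6.18 mg/L.
% saturation = 4.82/11.0 × 100 = 43.8 %.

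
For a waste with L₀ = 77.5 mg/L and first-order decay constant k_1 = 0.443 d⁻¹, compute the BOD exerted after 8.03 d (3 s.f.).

y_t = L₀(1 − e^(−k_1 t)) = 77.5 × (1 − e^(−0.443×8.03))
= 77.5 × (1 − 0.02852) = 77.5 × 0.9715 = 75.29 mg/L.

y ≈ 75.3 mg/L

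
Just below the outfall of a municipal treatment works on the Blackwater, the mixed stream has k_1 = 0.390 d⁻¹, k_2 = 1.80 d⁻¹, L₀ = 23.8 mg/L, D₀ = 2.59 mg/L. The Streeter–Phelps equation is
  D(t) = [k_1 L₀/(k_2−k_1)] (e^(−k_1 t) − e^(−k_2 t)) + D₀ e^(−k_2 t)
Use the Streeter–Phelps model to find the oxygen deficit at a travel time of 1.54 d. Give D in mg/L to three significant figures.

D ≈ 3.36 mg/L

k_1 L₀/(k_2−k_1) = 0.390×23.8/(1.80−0.390) = 9.282/1.410 = 6.583 mg/L.
e^(−k_1 t) = e^(−0.390×1.540) = 0.5485; e^(−k_2 t) = e^(−1.80×1.540) = 0.06254.
D = 6.583 × (0.5485 − 0.06254) + 2.59 × 0.06254 = 3.199 + 0.1620 = 3.361 mg/L.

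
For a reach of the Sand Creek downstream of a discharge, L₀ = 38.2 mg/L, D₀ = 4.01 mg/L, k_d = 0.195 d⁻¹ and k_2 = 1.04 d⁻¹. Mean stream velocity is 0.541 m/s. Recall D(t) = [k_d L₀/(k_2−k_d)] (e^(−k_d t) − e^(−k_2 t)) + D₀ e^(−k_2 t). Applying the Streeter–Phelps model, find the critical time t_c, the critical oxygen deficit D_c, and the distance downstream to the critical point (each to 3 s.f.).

t_c ≈ 1.26 d; D_c ≈ 5.60 mg/L; x_c ≈ 59.0 km

At the critical point dD/dt = 0, so k_d L₀ e^(−k_d t) = k_2 D. Substituting D(t) from the Streeter–Phelps equation and solving for t gives
t_c = ln[(k_2/k_d)(1 − D₀(k_2−k_d)/(k_d L₀))] / (k_2−k_d).
Here k_2−k_d = 0.8450 d⁻¹ and 1 − D₀(k_2−k_d)/(k_d L₀) = 1 − 4.01×0.8450/(0.195×38.2) = 0.5451, so
t_c = ln(5.333 × 0.5451) / 0.8450 = 1.067 / 0.8450 = 1.263 d.
D_c = (k_d/k_2) L₀ e^(−k_d t_c) = (0.195/1.04) × 38.2 × e^(−0.195×1.263) = 0.1875 × 38.2 × 0.7817 = 5.599 mg/L.
x_c = v t_c = 0.541 m/s × 1.263 d × 86400 s/d = 59030 m ≈ 59.0 km.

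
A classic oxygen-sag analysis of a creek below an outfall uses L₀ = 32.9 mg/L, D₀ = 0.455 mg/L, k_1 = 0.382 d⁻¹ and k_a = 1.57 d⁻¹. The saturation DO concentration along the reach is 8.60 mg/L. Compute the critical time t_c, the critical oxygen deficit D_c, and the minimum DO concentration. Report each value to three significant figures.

At the critical point dD/dt = 0, so k_1 L₀ e^(−k_1 t) = k_a D. Substituting D(t) from the Streeter–Phelps equation and solving for t gives
t_c = ln[(k_a/k_1)(1 − D₀(k_a−k_1)/(k_1 L₀))] / (k_a−k_1).
Here k_a−k_1 = 1.188 d⁻¹ and 1 − D₀(k_a−k_1)/(k_1 L₀) = 1 − 0.455×1.188/(0.382×32.9) = 0.9570, so
t_c = ln(4.110 × 0.9570) / 1.188 = 1.369 / 1.188 = 1.153 d.
L(t_c) = L₀ e^(−k_1 t_c) = 32.9 × 0.6438 = 21.18 mg/L, and at the critical point k_a D_c = k_1 L, so D_c = (0.382/1.57) × 21.18 = 5.154 mg/L.
Minimum DO = C_s − D_c = 8.60 − 5.154 = 3.446 mg/L.

t_c ≈ 1.15 d; D_c ≈ 5.15 mg/L; min DO ≈ 3.45 mg/L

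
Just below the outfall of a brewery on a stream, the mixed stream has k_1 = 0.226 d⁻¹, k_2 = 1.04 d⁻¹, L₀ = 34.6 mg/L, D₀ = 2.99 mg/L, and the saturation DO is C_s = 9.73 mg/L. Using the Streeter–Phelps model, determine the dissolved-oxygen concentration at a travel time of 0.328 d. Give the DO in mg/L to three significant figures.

DO ≈ 5.51 mg/L

k_1 L₀/(k_2−k_1) = 0.226×34.6/(1.04−0.226) = 7.820/0.8140 = 9.606 mg/L.
e^(−k_1 t) = e^(−0.226×0.3280) = 0.9286; e^(−k_2 t) = e^(−1.04×0.3280) = 0.7110.
D = 9.606 × (0.9286 − 0.7110) + 2.99 × 0.7110 = 2.090 + 2.126 = 4.216 mg/L.
DO = C_s − D = 9.73 − 4.216 = 5.514 mg/L.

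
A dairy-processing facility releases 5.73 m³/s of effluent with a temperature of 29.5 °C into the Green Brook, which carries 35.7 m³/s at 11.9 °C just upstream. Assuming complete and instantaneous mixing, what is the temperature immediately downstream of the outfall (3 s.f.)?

14.3 °C

Flow-weighted mixing: C = (Q_r C_r + Q_w C_w)/(Q_r + Q_w)
= (35.7×11.9 + 5.73×29.5)/(35.7 + 5.73) = 593.9/41.43 = 14.33 °C.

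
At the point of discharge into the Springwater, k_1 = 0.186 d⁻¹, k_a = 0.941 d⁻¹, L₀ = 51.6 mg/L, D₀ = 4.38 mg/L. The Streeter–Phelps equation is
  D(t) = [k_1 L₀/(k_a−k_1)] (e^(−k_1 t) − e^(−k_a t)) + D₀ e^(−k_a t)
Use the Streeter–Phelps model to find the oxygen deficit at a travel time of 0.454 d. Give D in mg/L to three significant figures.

k_1 L₀/(k_a−k_1) = 0.186×51.6/(0.941−0.186) = 9.598/0.7550 = 12.71 mg/L.
e^(−k_1 t) = e^(−0.186×0.4540) = 0.9190; e^(−k_a t) = e^(−0.941×0.4540) = 0.6523.
D = 12.71 × (0.9190 − 0.6523) + 4.38 × 0.6523 = 3.390 + 2.857 = 6.247 mg/L.

D ≈ 6.25 mg/L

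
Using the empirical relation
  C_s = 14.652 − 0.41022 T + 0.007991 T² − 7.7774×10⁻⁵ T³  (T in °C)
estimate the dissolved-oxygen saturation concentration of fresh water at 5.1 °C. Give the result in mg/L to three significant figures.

C_s ≈ 12.8 mg/L

C_s = 14.652 − 0.41022×5.1 + 0.007991×5.1² − 7.7774×10⁻⁵×5.1³ = 12.76 mg/L.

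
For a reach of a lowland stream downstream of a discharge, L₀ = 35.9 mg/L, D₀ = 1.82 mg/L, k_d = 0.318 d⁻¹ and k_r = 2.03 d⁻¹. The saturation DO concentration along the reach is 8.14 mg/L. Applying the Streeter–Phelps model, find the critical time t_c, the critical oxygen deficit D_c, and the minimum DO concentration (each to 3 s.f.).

t_c ≈ 0.897 d; D_c ≈ 4.23 mg/L; min DO ≈ 3.91 mg/L

t_c = [1/(k_r−k_d)] ln[(k_r/k_d)(1 − D₀(k_r−k_d)/(k_d L₀))]
= [1/(2.03−0.318)] ln[(2.03/0.318)(1 − 1.82×1.712/(0.318×35.9))]
= (1/1.712) ln[6.384 × 0.7271] = 0.5841 × ln(4.641) = 0.5841 × 1.535 = 0.8966 d.
L(t_c) = L₀ e^(−k_d t_c) = 35.9 × 0.7519 = 26.99 mg/L, and at the critical point k_r D_c = k_d L, so D_c = (0.318/2.03) × 26.99 = 4.229 mg/L.
Minimum DO = C_s − D_c = 8.14 − 4.229 = 3.911 mg/L.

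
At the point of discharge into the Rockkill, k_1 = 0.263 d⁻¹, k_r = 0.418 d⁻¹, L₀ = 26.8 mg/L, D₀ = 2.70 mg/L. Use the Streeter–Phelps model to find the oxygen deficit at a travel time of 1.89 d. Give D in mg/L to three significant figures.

k_1 L₀/(k_r−k_1) = 0.263×26.8/(0.418−0.263) = 7.048/0.1550 = 45.47 mg/L.
e^(−k_1 t) = e^(−0.263×1.890) = 0.6083; e^(−k_r t) = e^(−0.418×1.890) = 0.4538.
D = 45.47 × (0.6083 − 0.4538) + 2.70 × 0.4538 = 7.025 + 1.225 = 8.250 mg/L.

D ≈ 8.25 mg/L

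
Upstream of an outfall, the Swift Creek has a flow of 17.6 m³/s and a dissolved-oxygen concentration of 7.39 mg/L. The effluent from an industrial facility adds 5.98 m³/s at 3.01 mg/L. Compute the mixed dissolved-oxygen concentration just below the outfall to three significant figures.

Flow-weighted mixing: C = (Q_r C_r + Q_w C_w)/(Q_r + Q_w)
= (17.6×7.39 + 5.98×3.01)/(17.6 + 5.98) = 148.1/23.58 = 6.279 mg/L.

6.28 mg/L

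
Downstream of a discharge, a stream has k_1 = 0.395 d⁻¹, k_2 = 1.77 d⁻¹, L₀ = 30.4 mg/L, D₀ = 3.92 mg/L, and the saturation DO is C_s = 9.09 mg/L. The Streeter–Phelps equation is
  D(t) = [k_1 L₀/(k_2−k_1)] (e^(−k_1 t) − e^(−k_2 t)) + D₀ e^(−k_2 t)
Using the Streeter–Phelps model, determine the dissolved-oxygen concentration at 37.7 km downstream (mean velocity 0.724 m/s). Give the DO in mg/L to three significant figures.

DO ≈ 3.86 mg/L

Travel time t = x/v = 37.7 km / (0.724 m/s) = 37700 m / 0.724 m/s = 52070 s = 0.6027 d.
k_1 L₀/(k_2−k_1) = 0.395×30.4/(1.77−0.395) = 12.01/1.375 = 8.733 mg/L.
e^(−k_1 t) = e^(−0.395×0.6027) = 0.7882; e^(−k_2 t) = e^(−1.77×0.6027) = 0.3441.
D = 8.733 × (0.7882 − 0.3441) + 3.92 × 0.3441 = 3.878 + 1.349 = 5.227 mg/L.
DO = C_s − D = 9.09 − 5.227 = 3.863 mg/L.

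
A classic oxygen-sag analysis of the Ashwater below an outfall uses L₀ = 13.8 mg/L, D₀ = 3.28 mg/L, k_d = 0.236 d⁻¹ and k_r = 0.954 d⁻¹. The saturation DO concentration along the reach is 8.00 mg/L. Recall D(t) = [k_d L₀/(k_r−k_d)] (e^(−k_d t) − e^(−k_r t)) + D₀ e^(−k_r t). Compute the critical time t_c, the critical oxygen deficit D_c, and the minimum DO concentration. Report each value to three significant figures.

At the critical point dD/dt = 0, so k_d L₀ e^(−k_d t) = k_r D. Substituting D(t) from the Streeter–Phelps equation and solving for t gives
t_c = ln[(k_r/k_d)(1 − D₀(k_r−k_d)/(k_d L₀))] / (k_r−k_d).
Here k_r−k_d = 0.7180 d⁻¹ and 1 − D₀(k_r−k_d)/(k_d L₀) = 1 − 3.28×0.7180/(0.236×13.8) = 0.2769, so
t_c = ln(4.042 × 0.2769) / 0.7180 = 0.1127 / 0.7180 = 0.1569 d.
L(t_c) = L₀ e^(−k_d t_c) = 13.8 × 0.9636 = 13.30 mg/L, and at the critical point k_r D_c = k_d L, so D_c = (0.236/0.954) × 13.30 = 3.290 mg/L.
Minimum DO = C_s − D_c = 8.00 − 3.290 = 4.710 mg/L.

t_c ≈ 0.157 d; D_c ≈ 3.29 mg/L; min DO ≈ 4.71 mg/L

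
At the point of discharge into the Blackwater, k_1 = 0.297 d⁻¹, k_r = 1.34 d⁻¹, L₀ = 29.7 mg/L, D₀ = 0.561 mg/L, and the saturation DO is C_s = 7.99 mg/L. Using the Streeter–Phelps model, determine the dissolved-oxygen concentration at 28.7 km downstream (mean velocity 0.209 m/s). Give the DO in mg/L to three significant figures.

DO ≈ 3.65 mg/L

Travel time t = x/v = 28.7 km / (0.209 m/s) = 28700 m / 0.209 m/s = 137300 s = 1.589 d.
k_1 L₀/(k_r−k_1) = 0.297×29.7/(1.34−0.297) = 8.821/1.043 = 8.457 mg/L.
e^(−k_1 t) = e^(−0.297×1.589) = 0.6237; e^(−k_r t) = e^(−1.34×1.589) = 0.1189.
D = 8.457 × (0.6237 − 0.1189) + 0.561 × 0.1189 = 4.270 + 0.06669 = 4.336 mg/L.
DO = C_s − D = 7.99 − 4.336 = 3.654 mg/L.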